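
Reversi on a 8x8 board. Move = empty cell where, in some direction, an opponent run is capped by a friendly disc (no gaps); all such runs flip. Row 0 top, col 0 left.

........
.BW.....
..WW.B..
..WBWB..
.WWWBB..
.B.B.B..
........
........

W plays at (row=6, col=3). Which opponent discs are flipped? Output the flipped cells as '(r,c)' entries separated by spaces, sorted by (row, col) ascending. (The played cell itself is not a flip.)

Answer: (5,3)

Derivation:
Dir NW: first cell '.' (not opp) -> no flip
Dir N: opp run (5,3) capped by W -> flip
Dir NE: first cell '.' (not opp) -> no flip
Dir W: first cell '.' (not opp) -> no flip
Dir E: first cell '.' (not opp) -> no flip
Dir SW: first cell '.' (not opp) -> no flip
Dir S: first cell '.' (not opp) -> no flip
Dir SE: first cell '.' (not opp) -> no flip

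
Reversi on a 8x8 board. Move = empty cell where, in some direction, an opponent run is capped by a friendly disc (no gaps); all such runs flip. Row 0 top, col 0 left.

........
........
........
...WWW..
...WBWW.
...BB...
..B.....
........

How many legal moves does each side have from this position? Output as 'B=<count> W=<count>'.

Answer: B=8 W=5

Derivation:
-- B to move --
(2,2): flips 1 -> legal
(2,3): flips 2 -> legal
(2,4): flips 1 -> legal
(2,5): no bracket -> illegal
(2,6): flips 1 -> legal
(3,2): flips 1 -> legal
(3,6): flips 1 -> legal
(3,7): no bracket -> illegal
(4,2): flips 1 -> legal
(4,7): flips 2 -> legal
(5,2): no bracket -> illegal
(5,5): no bracket -> illegal
(5,6): no bracket -> illegal
(5,7): no bracket -> illegal
B mobility = 8
-- W to move --
(4,2): no bracket -> illegal
(5,1): no bracket -> illegal
(5,2): no bracket -> illegal
(5,5): flips 1 -> legal
(6,1): no bracket -> illegal
(6,3): flips 2 -> legal
(6,4): flips 2 -> legal
(6,5): flips 1 -> legal
(7,1): flips 3 -> legal
(7,2): no bracket -> illegal
(7,3): no bracket -> illegal
W mobility = 5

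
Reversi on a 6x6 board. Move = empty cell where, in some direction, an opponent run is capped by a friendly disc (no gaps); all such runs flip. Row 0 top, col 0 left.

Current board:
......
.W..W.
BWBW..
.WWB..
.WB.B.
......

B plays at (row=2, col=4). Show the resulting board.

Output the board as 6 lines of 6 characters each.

Answer: ......
.W..W.
BWBBB.
.WWB..
.WB.B.
......

Derivation:
Place B at (2,4); scan 8 dirs for brackets.
Dir NW: first cell '.' (not opp) -> no flip
Dir N: opp run (1,4), next='.' -> no flip
Dir NE: first cell '.' (not opp) -> no flip
Dir W: opp run (2,3) capped by B -> flip
Dir E: first cell '.' (not opp) -> no flip
Dir SW: first cell 'B' (not opp) -> no flip
Dir S: first cell '.' (not opp) -> no flip
Dir SE: first cell '.' (not opp) -> no flip
All flips: (2,3)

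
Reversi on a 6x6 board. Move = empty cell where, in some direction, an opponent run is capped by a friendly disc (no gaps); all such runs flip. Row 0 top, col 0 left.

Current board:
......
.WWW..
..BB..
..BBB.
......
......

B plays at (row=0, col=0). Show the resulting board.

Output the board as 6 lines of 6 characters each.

Answer: B.....
.BWW..
..BB..
..BBB.
......
......

Derivation:
Place B at (0,0); scan 8 dirs for brackets.
Dir NW: edge -> no flip
Dir N: edge -> no flip
Dir NE: edge -> no flip
Dir W: edge -> no flip
Dir E: first cell '.' (not opp) -> no flip
Dir SW: edge -> no flip
Dir S: first cell '.' (not opp) -> no flip
Dir SE: opp run (1,1) capped by B -> flip
All flips: (1,1)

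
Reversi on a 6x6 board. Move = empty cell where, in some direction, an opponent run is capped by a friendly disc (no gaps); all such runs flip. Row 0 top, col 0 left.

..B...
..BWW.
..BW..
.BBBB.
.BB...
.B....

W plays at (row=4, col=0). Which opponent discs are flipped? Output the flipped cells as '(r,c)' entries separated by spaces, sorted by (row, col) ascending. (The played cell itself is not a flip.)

Dir NW: edge -> no flip
Dir N: first cell '.' (not opp) -> no flip
Dir NE: opp run (3,1) (2,2) capped by W -> flip
Dir W: edge -> no flip
Dir E: opp run (4,1) (4,2), next='.' -> no flip
Dir SW: edge -> no flip
Dir S: first cell '.' (not opp) -> no flip
Dir SE: opp run (5,1), next=edge -> no flip

Answer: (2,2) (3,1)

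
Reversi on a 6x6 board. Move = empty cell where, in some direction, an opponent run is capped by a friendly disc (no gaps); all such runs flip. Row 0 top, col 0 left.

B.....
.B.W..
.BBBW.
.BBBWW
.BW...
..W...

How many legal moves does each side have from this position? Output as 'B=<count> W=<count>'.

Answer: B=8 W=5

Derivation:
-- B to move --
(0,2): no bracket -> illegal
(0,3): flips 1 -> legal
(0,4): flips 1 -> legal
(1,2): no bracket -> illegal
(1,4): no bracket -> illegal
(1,5): flips 1 -> legal
(2,5): flips 1 -> legal
(4,3): flips 1 -> legal
(4,4): no bracket -> illegal
(4,5): flips 1 -> legal
(5,1): flips 1 -> legal
(5,3): flips 1 -> legal
B mobility = 8
-- W to move --
(0,1): no bracket -> illegal
(0,2): no bracket -> illegal
(1,0): no bracket -> illegal
(1,2): flips 3 -> legal
(1,4): no bracket -> illegal
(2,0): flips 4 -> legal
(3,0): flips 4 -> legal
(4,0): flips 3 -> legal
(4,3): flips 2 -> legal
(4,4): no bracket -> illegal
(5,0): no bracket -> illegal
(5,1): no bracket -> illegal
W mobility = 5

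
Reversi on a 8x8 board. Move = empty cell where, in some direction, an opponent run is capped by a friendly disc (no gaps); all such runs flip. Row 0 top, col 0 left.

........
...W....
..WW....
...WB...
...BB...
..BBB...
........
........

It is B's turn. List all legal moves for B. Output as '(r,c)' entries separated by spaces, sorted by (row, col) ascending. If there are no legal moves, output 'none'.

Answer: (0,3) (1,1) (1,2) (3,2)

Derivation:
(0,2): no bracket -> illegal
(0,3): flips 3 -> legal
(0,4): no bracket -> illegal
(1,1): flips 2 -> legal
(1,2): flips 1 -> legal
(1,4): no bracket -> illegal
(2,1): no bracket -> illegal
(2,4): no bracket -> illegal
(3,1): no bracket -> illegal
(3,2): flips 1 -> legal
(4,2): no bracket -> illegal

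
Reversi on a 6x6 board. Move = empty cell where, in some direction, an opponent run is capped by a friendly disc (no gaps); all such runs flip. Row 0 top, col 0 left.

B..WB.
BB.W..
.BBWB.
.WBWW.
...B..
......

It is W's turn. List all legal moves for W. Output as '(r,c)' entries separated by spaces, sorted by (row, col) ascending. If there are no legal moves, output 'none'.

(0,1): flips 2 -> legal
(0,2): no bracket -> illegal
(0,5): flips 1 -> legal
(1,2): no bracket -> illegal
(1,4): flips 1 -> legal
(1,5): flips 1 -> legal
(2,0): flips 2 -> legal
(2,5): flips 1 -> legal
(3,0): no bracket -> illegal
(3,5): flips 1 -> legal
(4,1): flips 1 -> legal
(4,2): no bracket -> illegal
(4,4): no bracket -> illegal
(5,2): flips 1 -> legal
(5,3): flips 1 -> legal
(5,4): no bracket -> illegal

Answer: (0,1) (0,5) (1,4) (1,5) (2,0) (2,5) (3,5) (4,1) (5,2) (5,3)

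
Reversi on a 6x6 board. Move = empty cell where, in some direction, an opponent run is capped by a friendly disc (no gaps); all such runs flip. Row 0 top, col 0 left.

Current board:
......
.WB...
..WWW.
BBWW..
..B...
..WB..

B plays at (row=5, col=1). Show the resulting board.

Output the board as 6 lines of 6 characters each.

Place B at (5,1); scan 8 dirs for brackets.
Dir NW: first cell '.' (not opp) -> no flip
Dir N: first cell '.' (not opp) -> no flip
Dir NE: first cell 'B' (not opp) -> no flip
Dir W: first cell '.' (not opp) -> no flip
Dir E: opp run (5,2) capped by B -> flip
Dir SW: edge -> no flip
Dir S: edge -> no flip
Dir SE: edge -> no flip
All flips: (5,2)

Answer: ......
.WB...
..WWW.
BBWW..
..B...
.BBB..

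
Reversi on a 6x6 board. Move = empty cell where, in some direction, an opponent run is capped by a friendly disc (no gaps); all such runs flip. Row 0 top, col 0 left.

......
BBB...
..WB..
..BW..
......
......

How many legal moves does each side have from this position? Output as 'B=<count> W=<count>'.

Answer: B=4 W=6

Derivation:
-- B to move --
(1,3): no bracket -> illegal
(2,1): flips 1 -> legal
(2,4): no bracket -> illegal
(3,1): no bracket -> illegal
(3,4): flips 1 -> legal
(4,2): no bracket -> illegal
(4,3): flips 1 -> legal
(4,4): flips 2 -> legal
B mobility = 4
-- W to move --
(0,0): flips 1 -> legal
(0,1): no bracket -> illegal
(0,2): flips 1 -> legal
(0,3): no bracket -> illegal
(1,3): flips 1 -> legal
(1,4): no bracket -> illegal
(2,0): no bracket -> illegal
(2,1): no bracket -> illegal
(2,4): flips 1 -> legal
(3,1): flips 1 -> legal
(3,4): no bracket -> illegal
(4,1): no bracket -> illegal
(4,2): flips 1 -> legal
(4,3): no bracket -> illegal
W mobility = 6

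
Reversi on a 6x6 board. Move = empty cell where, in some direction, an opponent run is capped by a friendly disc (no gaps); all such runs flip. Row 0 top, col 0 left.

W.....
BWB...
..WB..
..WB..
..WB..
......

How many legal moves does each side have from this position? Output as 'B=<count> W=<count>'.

-- B to move --
(0,1): no bracket -> illegal
(0,2): no bracket -> illegal
(1,3): no bracket -> illegal
(2,0): no bracket -> illegal
(2,1): flips 2 -> legal
(3,1): flips 1 -> legal
(4,1): flips 2 -> legal
(5,1): flips 1 -> legal
(5,2): flips 3 -> legal
(5,3): no bracket -> illegal
B mobility = 5
-- W to move --
(0,1): no bracket -> illegal
(0,2): flips 1 -> legal
(0,3): no bracket -> illegal
(1,3): flips 1 -> legal
(1,4): flips 1 -> legal
(2,0): flips 1 -> legal
(2,1): no bracket -> illegal
(2,4): flips 2 -> legal
(3,4): flips 1 -> legal
(4,4): flips 2 -> legal
(5,2): no bracket -> illegal
(5,3): no bracket -> illegal
(5,4): flips 1 -> legal
W mobility = 8

Answer: B=5 W=8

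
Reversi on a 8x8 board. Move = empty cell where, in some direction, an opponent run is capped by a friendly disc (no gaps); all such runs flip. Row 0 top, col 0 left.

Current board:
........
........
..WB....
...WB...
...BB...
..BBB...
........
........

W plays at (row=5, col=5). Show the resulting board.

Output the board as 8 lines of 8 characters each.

Place W at (5,5); scan 8 dirs for brackets.
Dir NW: opp run (4,4) capped by W -> flip
Dir N: first cell '.' (not opp) -> no flip
Dir NE: first cell '.' (not opp) -> no flip
Dir W: opp run (5,4) (5,3) (5,2), next='.' -> no flip
Dir E: first cell '.' (not opp) -> no flip
Dir SW: first cell '.' (not opp) -> no flip
Dir S: first cell '.' (not opp) -> no flip
Dir SE: first cell '.' (not opp) -> no flip
All flips: (4,4)

Answer: ........
........
..WB....
...WB...
...BW...
..BBBW..
........
........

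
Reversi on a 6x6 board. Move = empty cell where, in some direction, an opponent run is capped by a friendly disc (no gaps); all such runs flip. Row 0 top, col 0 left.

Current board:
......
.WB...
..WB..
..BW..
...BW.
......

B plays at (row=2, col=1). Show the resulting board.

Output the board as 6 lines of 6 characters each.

Answer: ......
.WB...
.BBB..
..BW..
...BW.
......

Derivation:
Place B at (2,1); scan 8 dirs for brackets.
Dir NW: first cell '.' (not opp) -> no flip
Dir N: opp run (1,1), next='.' -> no flip
Dir NE: first cell 'B' (not opp) -> no flip
Dir W: first cell '.' (not opp) -> no flip
Dir E: opp run (2,2) capped by B -> flip
Dir SW: first cell '.' (not opp) -> no flip
Dir S: first cell '.' (not opp) -> no flip
Dir SE: first cell 'B' (not opp) -> no flip
All flips: (2,2)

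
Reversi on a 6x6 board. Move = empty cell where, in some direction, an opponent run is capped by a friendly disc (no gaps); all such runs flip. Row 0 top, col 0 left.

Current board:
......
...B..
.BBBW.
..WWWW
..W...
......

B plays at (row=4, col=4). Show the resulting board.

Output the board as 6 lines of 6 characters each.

Answer: ......
...B..
.BBBW.
..WBWW
..W.B.
......

Derivation:
Place B at (4,4); scan 8 dirs for brackets.
Dir NW: opp run (3,3) capped by B -> flip
Dir N: opp run (3,4) (2,4), next='.' -> no flip
Dir NE: opp run (3,5), next=edge -> no flip
Dir W: first cell '.' (not opp) -> no flip
Dir E: first cell '.' (not opp) -> no flip
Dir SW: first cell '.' (not opp) -> no flip
Dir S: first cell '.' (not opp) -> no flip
Dir SE: first cell '.' (not opp) -> no flip
All flips: (3,3)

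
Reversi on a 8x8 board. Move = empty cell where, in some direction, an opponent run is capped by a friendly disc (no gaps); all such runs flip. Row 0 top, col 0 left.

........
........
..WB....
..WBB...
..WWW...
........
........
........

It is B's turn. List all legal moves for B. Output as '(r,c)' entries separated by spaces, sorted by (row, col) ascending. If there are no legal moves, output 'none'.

Answer: (1,1) (2,1) (3,1) (4,1) (5,1) (5,2) (5,3) (5,4) (5,5)

Derivation:
(1,1): flips 1 -> legal
(1,2): no bracket -> illegal
(1,3): no bracket -> illegal
(2,1): flips 1 -> legal
(3,1): flips 1 -> legal
(3,5): no bracket -> illegal
(4,1): flips 1 -> legal
(4,5): no bracket -> illegal
(5,1): flips 1 -> legal
(5,2): flips 1 -> legal
(5,3): flips 1 -> legal
(5,4): flips 1 -> legal
(5,5): flips 1 -> legal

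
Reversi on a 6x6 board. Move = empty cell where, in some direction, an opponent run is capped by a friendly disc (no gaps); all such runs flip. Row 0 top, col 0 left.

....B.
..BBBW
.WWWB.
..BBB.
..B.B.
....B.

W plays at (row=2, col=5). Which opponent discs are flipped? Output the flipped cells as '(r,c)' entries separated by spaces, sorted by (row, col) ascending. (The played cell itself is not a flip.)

Dir NW: opp run (1,4), next='.' -> no flip
Dir N: first cell 'W' (not opp) -> no flip
Dir NE: edge -> no flip
Dir W: opp run (2,4) capped by W -> flip
Dir E: edge -> no flip
Dir SW: opp run (3,4), next='.' -> no flip
Dir S: first cell '.' (not opp) -> no flip
Dir SE: edge -> no flip

Answer: (2,4)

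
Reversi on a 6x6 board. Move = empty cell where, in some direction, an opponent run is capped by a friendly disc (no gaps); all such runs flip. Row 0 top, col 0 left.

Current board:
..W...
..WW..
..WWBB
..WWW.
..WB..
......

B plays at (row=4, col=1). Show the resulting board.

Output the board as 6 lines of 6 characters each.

Answer: ..W...
..WW..
..WWBB
..WWW.
.BBB..
......

Derivation:
Place B at (4,1); scan 8 dirs for brackets.
Dir NW: first cell '.' (not opp) -> no flip
Dir N: first cell '.' (not opp) -> no flip
Dir NE: opp run (3,2) (2,3), next='.' -> no flip
Dir W: first cell '.' (not opp) -> no flip
Dir E: opp run (4,2) capped by B -> flip
Dir SW: first cell '.' (not opp) -> no flip
Dir S: first cell '.' (not opp) -> no flip
Dir SE: first cell '.' (not opp) -> no flip
All flips: (4,2)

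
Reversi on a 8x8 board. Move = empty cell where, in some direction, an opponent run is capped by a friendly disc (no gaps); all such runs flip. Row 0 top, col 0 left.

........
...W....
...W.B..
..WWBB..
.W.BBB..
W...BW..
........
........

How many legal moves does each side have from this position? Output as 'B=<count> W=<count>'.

Answer: B=8 W=5

Derivation:
-- B to move --
(0,2): no bracket -> illegal
(0,3): flips 3 -> legal
(0,4): no bracket -> illegal
(1,2): flips 1 -> legal
(1,4): no bracket -> illegal
(2,1): flips 1 -> legal
(2,2): flips 1 -> legal
(2,4): no bracket -> illegal
(3,0): no bracket -> illegal
(3,1): flips 2 -> legal
(4,0): no bracket -> illegal
(4,2): no bracket -> illegal
(4,6): no bracket -> illegal
(5,1): no bracket -> illegal
(5,2): no bracket -> illegal
(5,6): flips 1 -> legal
(6,0): no bracket -> illegal
(6,1): no bracket -> illegal
(6,4): no bracket -> illegal
(6,5): flips 1 -> legal
(6,6): flips 1 -> legal
B mobility = 8
-- W to move --
(1,4): no bracket -> illegal
(1,5): flips 3 -> legal
(1,6): no bracket -> illegal
(2,4): no bracket -> illegal
(2,6): no bracket -> illegal
(3,6): flips 2 -> legal
(4,2): no bracket -> illegal
(4,6): no bracket -> illegal
(5,2): no bracket -> illegal
(5,3): flips 2 -> legal
(5,6): flips 2 -> legal
(6,3): no bracket -> illegal
(6,4): no bracket -> illegal
(6,5): flips 2 -> legal
W mobility = 5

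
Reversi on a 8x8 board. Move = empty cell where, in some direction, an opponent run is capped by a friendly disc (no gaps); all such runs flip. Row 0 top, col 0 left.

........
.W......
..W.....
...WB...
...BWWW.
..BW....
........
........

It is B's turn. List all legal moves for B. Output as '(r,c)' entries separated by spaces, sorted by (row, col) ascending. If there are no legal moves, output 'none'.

Answer: (2,3) (3,2) (4,7) (5,4) (5,6) (6,3)

Derivation:
(0,0): no bracket -> illegal
(0,1): no bracket -> illegal
(0,2): no bracket -> illegal
(1,0): no bracket -> illegal
(1,2): no bracket -> illegal
(1,3): no bracket -> illegal
(2,0): no bracket -> illegal
(2,1): no bracket -> illegal
(2,3): flips 1 -> legal
(2,4): no bracket -> illegal
(3,1): no bracket -> illegal
(3,2): flips 1 -> legal
(3,5): no bracket -> illegal
(3,6): no bracket -> illegal
(3,7): no bracket -> illegal
(4,2): no bracket -> illegal
(4,7): flips 3 -> legal
(5,4): flips 2 -> legal
(5,5): no bracket -> illegal
(5,6): flips 1 -> legal
(5,7): no bracket -> illegal
(6,2): no bracket -> illegal
(6,3): flips 1 -> legal
(6,4): no bracket -> illegal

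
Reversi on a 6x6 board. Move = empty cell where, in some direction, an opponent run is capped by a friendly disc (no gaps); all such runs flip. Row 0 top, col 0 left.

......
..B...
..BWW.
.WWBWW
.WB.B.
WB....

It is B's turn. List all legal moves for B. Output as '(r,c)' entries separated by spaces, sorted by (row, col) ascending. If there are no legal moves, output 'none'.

Answer: (1,3) (1,4) (1,5) (2,0) (2,1) (2,5) (3,0) (4,0) (4,5)

Derivation:
(1,3): flips 1 -> legal
(1,4): flips 2 -> legal
(1,5): flips 1 -> legal
(2,0): flips 1 -> legal
(2,1): flips 2 -> legal
(2,5): flips 2 -> legal
(3,0): flips 2 -> legal
(4,0): flips 2 -> legal
(4,3): no bracket -> illegal
(4,5): flips 2 -> legal
(5,2): no bracket -> illegal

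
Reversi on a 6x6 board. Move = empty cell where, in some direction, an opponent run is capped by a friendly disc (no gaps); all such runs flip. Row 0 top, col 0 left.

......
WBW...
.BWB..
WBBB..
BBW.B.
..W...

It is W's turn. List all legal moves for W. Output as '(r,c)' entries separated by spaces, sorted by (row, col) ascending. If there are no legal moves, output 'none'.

Answer: (0,0) (2,0) (2,4) (3,4) (4,3) (5,0) (5,5)

Derivation:
(0,0): flips 1 -> legal
(0,1): no bracket -> illegal
(0,2): no bracket -> illegal
(1,3): no bracket -> illegal
(1,4): no bracket -> illegal
(2,0): flips 2 -> legal
(2,4): flips 2 -> legal
(3,4): flips 4 -> legal
(3,5): no bracket -> illegal
(4,3): flips 2 -> legal
(4,5): no bracket -> illegal
(5,0): flips 1 -> legal
(5,1): no bracket -> illegal
(5,3): no bracket -> illegal
(5,4): no bracket -> illegal
(5,5): flips 2 -> legal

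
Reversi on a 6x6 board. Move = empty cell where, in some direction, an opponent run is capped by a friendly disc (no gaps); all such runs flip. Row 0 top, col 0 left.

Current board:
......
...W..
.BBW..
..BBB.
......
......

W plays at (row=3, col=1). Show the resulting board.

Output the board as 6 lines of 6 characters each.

Place W at (3,1); scan 8 dirs for brackets.
Dir NW: first cell '.' (not opp) -> no flip
Dir N: opp run (2,1), next='.' -> no flip
Dir NE: opp run (2,2) capped by W -> flip
Dir W: first cell '.' (not opp) -> no flip
Dir E: opp run (3,2) (3,3) (3,4), next='.' -> no flip
Dir SW: first cell '.' (not opp) -> no flip
Dir S: first cell '.' (not opp) -> no flip
Dir SE: first cell '.' (not opp) -> no flip
All flips: (2,2)

Answer: ......
...W..
.BWW..
.WBBB.
......
......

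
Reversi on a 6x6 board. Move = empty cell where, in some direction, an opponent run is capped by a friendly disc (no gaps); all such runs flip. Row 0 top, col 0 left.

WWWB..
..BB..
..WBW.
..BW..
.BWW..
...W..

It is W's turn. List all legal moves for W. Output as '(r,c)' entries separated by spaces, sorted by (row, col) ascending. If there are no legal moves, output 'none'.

(0,4): flips 2 -> legal
(1,1): no bracket -> illegal
(1,4): no bracket -> illegal
(2,1): flips 1 -> legal
(3,0): no bracket -> illegal
(3,1): flips 1 -> legal
(3,4): flips 2 -> legal
(4,0): flips 1 -> legal
(5,0): no bracket -> illegal
(5,1): no bracket -> illegal
(5,2): no bracket -> illegal

Answer: (0,4) (2,1) (3,1) (3,4) (4,0)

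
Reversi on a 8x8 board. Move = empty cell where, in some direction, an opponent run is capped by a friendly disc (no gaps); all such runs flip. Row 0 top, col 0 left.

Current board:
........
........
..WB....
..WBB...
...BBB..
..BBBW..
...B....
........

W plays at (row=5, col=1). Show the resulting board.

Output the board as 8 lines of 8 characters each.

Place W at (5,1); scan 8 dirs for brackets.
Dir NW: first cell '.' (not opp) -> no flip
Dir N: first cell '.' (not opp) -> no flip
Dir NE: first cell '.' (not opp) -> no flip
Dir W: first cell '.' (not opp) -> no flip
Dir E: opp run (5,2) (5,3) (5,4) capped by W -> flip
Dir SW: first cell '.' (not opp) -> no flip
Dir S: first cell '.' (not opp) -> no flip
Dir SE: first cell '.' (not opp) -> no flip
All flips: (5,2) (5,3) (5,4)

Answer: ........
........
..WB....
..WBB...
...BBB..
.WWWWW..
...B....
........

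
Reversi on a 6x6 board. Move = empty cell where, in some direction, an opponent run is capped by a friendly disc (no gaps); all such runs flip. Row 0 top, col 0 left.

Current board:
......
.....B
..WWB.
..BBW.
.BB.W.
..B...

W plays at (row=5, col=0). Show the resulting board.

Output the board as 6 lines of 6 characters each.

Answer: ......
.....B
..WWB.
..WBW.
.WB.W.
W.B...

Derivation:
Place W at (5,0); scan 8 dirs for brackets.
Dir NW: edge -> no flip
Dir N: first cell '.' (not opp) -> no flip
Dir NE: opp run (4,1) (3,2) capped by W -> flip
Dir W: edge -> no flip
Dir E: first cell '.' (not opp) -> no flip
Dir SW: edge -> no flip
Dir S: edge -> no flip
Dir SE: edge -> no flip
All flips: (3,2) (4,1)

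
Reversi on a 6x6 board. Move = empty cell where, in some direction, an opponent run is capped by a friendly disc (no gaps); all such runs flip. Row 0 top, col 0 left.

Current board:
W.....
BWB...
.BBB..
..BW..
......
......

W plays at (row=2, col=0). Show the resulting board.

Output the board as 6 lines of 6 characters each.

Answer: W.....
WWB...
WBBB..
..BW..
......
......

Derivation:
Place W at (2,0); scan 8 dirs for brackets.
Dir NW: edge -> no flip
Dir N: opp run (1,0) capped by W -> flip
Dir NE: first cell 'W' (not opp) -> no flip
Dir W: edge -> no flip
Dir E: opp run (2,1) (2,2) (2,3), next='.' -> no flip
Dir SW: edge -> no flip
Dir S: first cell '.' (not opp) -> no flip
Dir SE: first cell '.' (not opp) -> no flip
All flips: (1,0)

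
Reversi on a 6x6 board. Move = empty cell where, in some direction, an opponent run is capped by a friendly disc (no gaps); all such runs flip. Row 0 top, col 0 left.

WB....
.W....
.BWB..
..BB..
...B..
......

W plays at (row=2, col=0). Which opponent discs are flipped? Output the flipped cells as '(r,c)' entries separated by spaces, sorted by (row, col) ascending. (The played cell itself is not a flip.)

Answer: (2,1)

Derivation:
Dir NW: edge -> no flip
Dir N: first cell '.' (not opp) -> no flip
Dir NE: first cell 'W' (not opp) -> no flip
Dir W: edge -> no flip
Dir E: opp run (2,1) capped by W -> flip
Dir SW: edge -> no flip
Dir S: first cell '.' (not opp) -> no flip
Dir SE: first cell '.' (not opp) -> no flip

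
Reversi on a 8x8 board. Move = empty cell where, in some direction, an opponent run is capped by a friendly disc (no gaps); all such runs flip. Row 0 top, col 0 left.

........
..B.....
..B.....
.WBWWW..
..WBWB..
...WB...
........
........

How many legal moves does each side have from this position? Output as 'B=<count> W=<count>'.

Answer: B=10 W=8

Derivation:
-- B to move --
(2,0): no bracket -> illegal
(2,1): no bracket -> illegal
(2,3): flips 2 -> legal
(2,4): flips 2 -> legal
(2,5): flips 2 -> legal
(2,6): no bracket -> illegal
(3,0): flips 1 -> legal
(3,6): flips 3 -> legal
(4,0): flips 1 -> legal
(4,1): flips 1 -> legal
(4,6): no bracket -> illegal
(5,1): no bracket -> illegal
(5,2): flips 2 -> legal
(5,5): flips 2 -> legal
(6,2): no bracket -> illegal
(6,3): flips 1 -> legal
(6,4): no bracket -> illegal
B mobility = 10
-- W to move --
(0,1): no bracket -> illegal
(0,2): flips 3 -> legal
(0,3): no bracket -> illegal
(1,1): flips 1 -> legal
(1,3): flips 1 -> legal
(2,1): no bracket -> illegal
(2,3): no bracket -> illegal
(3,6): no bracket -> illegal
(4,1): no bracket -> illegal
(4,6): flips 1 -> legal
(5,2): flips 1 -> legal
(5,5): flips 2 -> legal
(5,6): flips 1 -> legal
(6,3): no bracket -> illegal
(6,4): flips 1 -> legal
(6,5): no bracket -> illegal
W mobility = 8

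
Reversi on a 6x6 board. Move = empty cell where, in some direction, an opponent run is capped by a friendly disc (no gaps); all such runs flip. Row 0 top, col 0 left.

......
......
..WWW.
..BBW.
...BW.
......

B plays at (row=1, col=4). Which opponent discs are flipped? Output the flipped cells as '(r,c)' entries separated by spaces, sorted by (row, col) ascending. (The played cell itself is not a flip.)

Dir NW: first cell '.' (not opp) -> no flip
Dir N: first cell '.' (not opp) -> no flip
Dir NE: first cell '.' (not opp) -> no flip
Dir W: first cell '.' (not opp) -> no flip
Dir E: first cell '.' (not opp) -> no flip
Dir SW: opp run (2,3) capped by B -> flip
Dir S: opp run (2,4) (3,4) (4,4), next='.' -> no flip
Dir SE: first cell '.' (not opp) -> no flip

Answer: (2,3)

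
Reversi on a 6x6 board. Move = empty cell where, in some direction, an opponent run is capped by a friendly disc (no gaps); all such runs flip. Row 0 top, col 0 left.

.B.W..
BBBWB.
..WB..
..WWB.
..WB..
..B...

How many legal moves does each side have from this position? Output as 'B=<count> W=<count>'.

-- B to move --
(0,2): no bracket -> illegal
(0,4): no bracket -> illegal
(2,1): flips 2 -> legal
(2,4): no bracket -> illegal
(3,1): flips 2 -> legal
(4,1): flips 2 -> legal
(4,4): flips 2 -> legal
(5,1): no bracket -> illegal
(5,3): no bracket -> illegal
B mobility = 4
-- W to move --
(0,0): flips 1 -> legal
(0,2): flips 1 -> legal
(0,4): no bracket -> illegal
(0,5): flips 2 -> legal
(1,5): flips 1 -> legal
(2,0): no bracket -> illegal
(2,1): flips 1 -> legal
(2,4): flips 1 -> legal
(2,5): flips 1 -> legal
(3,5): flips 1 -> legal
(4,1): no bracket -> illegal
(4,4): flips 1 -> legal
(4,5): no bracket -> illegal
(5,1): no bracket -> illegal
(5,3): flips 1 -> legal
(5,4): flips 1 -> legal
W mobility = 11

Answer: B=4 W=11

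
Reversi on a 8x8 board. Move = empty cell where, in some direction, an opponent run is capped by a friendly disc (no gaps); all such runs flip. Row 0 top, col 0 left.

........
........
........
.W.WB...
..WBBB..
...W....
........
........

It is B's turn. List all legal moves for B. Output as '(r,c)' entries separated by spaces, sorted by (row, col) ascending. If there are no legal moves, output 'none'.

Answer: (2,2) (2,3) (3,2) (4,1) (6,2) (6,3)

Derivation:
(2,0): no bracket -> illegal
(2,1): no bracket -> illegal
(2,2): flips 1 -> legal
(2,3): flips 1 -> legal
(2,4): no bracket -> illegal
(3,0): no bracket -> illegal
(3,2): flips 1 -> legal
(4,0): no bracket -> illegal
(4,1): flips 1 -> legal
(5,1): no bracket -> illegal
(5,2): no bracket -> illegal
(5,4): no bracket -> illegal
(6,2): flips 1 -> legal
(6,3): flips 1 -> legal
(6,4): no bracket -> illegal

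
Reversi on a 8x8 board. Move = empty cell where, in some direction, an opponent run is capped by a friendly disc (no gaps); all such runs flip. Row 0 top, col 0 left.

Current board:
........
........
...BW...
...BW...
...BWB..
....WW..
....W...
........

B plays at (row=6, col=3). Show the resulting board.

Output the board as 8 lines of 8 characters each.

Place B at (6,3); scan 8 dirs for brackets.
Dir NW: first cell '.' (not opp) -> no flip
Dir N: first cell '.' (not opp) -> no flip
Dir NE: opp run (5,4) capped by B -> flip
Dir W: first cell '.' (not opp) -> no flip
Dir E: opp run (6,4), next='.' -> no flip
Dir SW: first cell '.' (not opp) -> no flip
Dir S: first cell '.' (not opp) -> no flip
Dir SE: first cell '.' (not opp) -> no flip
All flips: (5,4)

Answer: ........
........
...BW...
...BW...
...BWB..
....BW..
...BW...
........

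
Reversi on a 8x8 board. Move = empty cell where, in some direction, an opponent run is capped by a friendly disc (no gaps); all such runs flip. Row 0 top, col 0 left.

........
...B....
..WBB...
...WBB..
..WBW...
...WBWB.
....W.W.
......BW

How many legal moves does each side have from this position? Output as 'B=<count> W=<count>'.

Answer: B=10 W=10

Derivation:
-- B to move --
(1,1): no bracket -> illegal
(1,2): no bracket -> illegal
(2,1): flips 1 -> legal
(3,1): flips 1 -> legal
(3,2): flips 1 -> legal
(4,1): flips 1 -> legal
(4,5): flips 1 -> legal
(4,6): no bracket -> illegal
(5,1): flips 2 -> legal
(5,2): flips 1 -> legal
(5,7): no bracket -> illegal
(6,2): flips 2 -> legal
(6,3): flips 1 -> legal
(6,5): no bracket -> illegal
(6,7): no bracket -> illegal
(7,3): no bracket -> illegal
(7,4): flips 1 -> legal
(7,5): no bracket -> illegal
B mobility = 10
-- W to move --
(0,2): no bracket -> illegal
(0,3): flips 2 -> legal
(0,4): flips 1 -> legal
(1,2): no bracket -> illegal
(1,4): flips 2 -> legal
(1,5): flips 1 -> legal
(2,5): flips 2 -> legal
(2,6): flips 1 -> legal
(3,2): no bracket -> illegal
(3,6): flips 2 -> legal
(4,5): no bracket -> illegal
(4,6): flips 1 -> legal
(4,7): no bracket -> illegal
(5,2): no bracket -> illegal
(5,7): flips 1 -> legal
(6,3): no bracket -> illegal
(6,5): no bracket -> illegal
(6,7): no bracket -> illegal
(7,5): flips 1 -> legal
W mobility = 10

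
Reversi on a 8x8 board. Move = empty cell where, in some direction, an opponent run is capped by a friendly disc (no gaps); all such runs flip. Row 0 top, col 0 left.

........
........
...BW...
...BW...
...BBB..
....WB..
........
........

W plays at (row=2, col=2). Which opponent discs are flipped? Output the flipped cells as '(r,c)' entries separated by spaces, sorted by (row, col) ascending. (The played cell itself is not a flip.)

Answer: (2,3)

Derivation:
Dir NW: first cell '.' (not opp) -> no flip
Dir N: first cell '.' (not opp) -> no flip
Dir NE: first cell '.' (not opp) -> no flip
Dir W: first cell '.' (not opp) -> no flip
Dir E: opp run (2,3) capped by W -> flip
Dir SW: first cell '.' (not opp) -> no flip
Dir S: first cell '.' (not opp) -> no flip
Dir SE: opp run (3,3) (4,4) (5,5), next='.' -> no flip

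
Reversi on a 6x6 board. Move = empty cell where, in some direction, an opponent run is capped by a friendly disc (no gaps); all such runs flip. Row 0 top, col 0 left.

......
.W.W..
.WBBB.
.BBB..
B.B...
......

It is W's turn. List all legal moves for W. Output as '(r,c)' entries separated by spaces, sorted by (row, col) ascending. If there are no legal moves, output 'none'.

Answer: (2,5) (3,5) (4,1) (4,3) (4,4)

Derivation:
(1,2): no bracket -> illegal
(1,4): no bracket -> illegal
(1,5): no bracket -> illegal
(2,0): no bracket -> illegal
(2,5): flips 3 -> legal
(3,0): no bracket -> illegal
(3,4): no bracket -> illegal
(3,5): flips 1 -> legal
(4,1): flips 1 -> legal
(4,3): flips 3 -> legal
(4,4): flips 2 -> legal
(5,0): no bracket -> illegal
(5,1): no bracket -> illegal
(5,2): no bracket -> illegal
(5,3): no bracket -> illegal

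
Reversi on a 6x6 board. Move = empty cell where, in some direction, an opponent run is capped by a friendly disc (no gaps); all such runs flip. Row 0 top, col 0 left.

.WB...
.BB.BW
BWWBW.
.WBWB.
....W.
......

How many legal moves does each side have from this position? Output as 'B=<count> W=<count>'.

-- B to move --
(0,0): flips 1 -> legal
(0,4): no bracket -> illegal
(0,5): no bracket -> illegal
(1,0): flips 1 -> legal
(1,3): no bracket -> illegal
(2,5): flips 1 -> legal
(3,0): flips 2 -> legal
(3,5): no bracket -> illegal
(4,0): no bracket -> illegal
(4,1): flips 2 -> legal
(4,2): flips 1 -> legal
(4,3): flips 1 -> legal
(4,5): no bracket -> illegal
(5,3): no bracket -> illegal
(5,4): flips 1 -> legal
(5,5): flips 3 -> legal
B mobility = 9
-- W to move --
(0,0): flips 1 -> legal
(0,3): flips 2 -> legal
(0,4): flips 1 -> legal
(0,5): no bracket -> illegal
(1,0): no bracket -> illegal
(1,3): flips 2 -> legal
(2,5): no bracket -> illegal
(3,0): no bracket -> illegal
(3,5): flips 1 -> legal
(4,1): no bracket -> illegal
(4,2): flips 1 -> legal
(4,3): flips 1 -> legal
(4,5): flips 3 -> legal
W mobility = 8

Answer: B=9 W=8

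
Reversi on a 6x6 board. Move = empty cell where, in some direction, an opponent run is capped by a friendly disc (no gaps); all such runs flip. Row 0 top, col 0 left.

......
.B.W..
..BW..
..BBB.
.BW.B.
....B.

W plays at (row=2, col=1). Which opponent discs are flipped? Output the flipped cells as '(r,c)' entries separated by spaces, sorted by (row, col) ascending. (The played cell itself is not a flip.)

Dir NW: first cell '.' (not opp) -> no flip
Dir N: opp run (1,1), next='.' -> no flip
Dir NE: first cell '.' (not opp) -> no flip
Dir W: first cell '.' (not opp) -> no flip
Dir E: opp run (2,2) capped by W -> flip
Dir SW: first cell '.' (not opp) -> no flip
Dir S: first cell '.' (not opp) -> no flip
Dir SE: opp run (3,2), next='.' -> no flip

Answer: (2,2)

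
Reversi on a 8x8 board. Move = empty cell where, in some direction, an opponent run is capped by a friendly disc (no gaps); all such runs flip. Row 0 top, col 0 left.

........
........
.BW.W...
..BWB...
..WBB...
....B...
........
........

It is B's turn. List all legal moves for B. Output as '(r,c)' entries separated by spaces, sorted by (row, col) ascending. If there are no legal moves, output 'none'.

(1,1): flips 2 -> legal
(1,2): flips 1 -> legal
(1,3): no bracket -> illegal
(1,4): flips 1 -> legal
(1,5): no bracket -> illegal
(2,3): flips 2 -> legal
(2,5): no bracket -> illegal
(3,1): no bracket -> illegal
(3,5): no bracket -> illegal
(4,1): flips 1 -> legal
(5,1): no bracket -> illegal
(5,2): flips 1 -> legal
(5,3): no bracket -> illegal

Answer: (1,1) (1,2) (1,4) (2,3) (4,1) (5,2)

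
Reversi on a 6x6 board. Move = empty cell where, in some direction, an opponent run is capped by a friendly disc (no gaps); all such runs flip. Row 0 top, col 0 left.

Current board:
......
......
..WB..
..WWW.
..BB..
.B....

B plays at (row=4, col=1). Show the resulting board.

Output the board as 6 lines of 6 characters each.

Answer: ......
......
..WB..
..BWW.
.BBB..
.B....

Derivation:
Place B at (4,1); scan 8 dirs for brackets.
Dir NW: first cell '.' (not opp) -> no flip
Dir N: first cell '.' (not opp) -> no flip
Dir NE: opp run (3,2) capped by B -> flip
Dir W: first cell '.' (not opp) -> no flip
Dir E: first cell 'B' (not opp) -> no flip
Dir SW: first cell '.' (not opp) -> no flip
Dir S: first cell 'B' (not opp) -> no flip
Dir SE: first cell '.' (not opp) -> no flip
All flips: (3,2)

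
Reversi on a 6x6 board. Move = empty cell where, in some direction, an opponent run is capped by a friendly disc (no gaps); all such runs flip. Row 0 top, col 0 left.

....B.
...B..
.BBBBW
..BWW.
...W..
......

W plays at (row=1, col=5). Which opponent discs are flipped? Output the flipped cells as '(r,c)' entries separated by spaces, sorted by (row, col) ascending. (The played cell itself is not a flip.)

Answer: (2,4)

Derivation:
Dir NW: opp run (0,4), next=edge -> no flip
Dir N: first cell '.' (not opp) -> no flip
Dir NE: edge -> no flip
Dir W: first cell '.' (not opp) -> no flip
Dir E: edge -> no flip
Dir SW: opp run (2,4) capped by W -> flip
Dir S: first cell 'W' (not opp) -> no flip
Dir SE: edge -> no flip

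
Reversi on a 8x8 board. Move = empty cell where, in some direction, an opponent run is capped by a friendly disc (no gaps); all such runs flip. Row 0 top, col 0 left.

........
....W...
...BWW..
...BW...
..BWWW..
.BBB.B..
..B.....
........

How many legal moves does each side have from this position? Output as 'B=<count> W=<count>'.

-- B to move --
(0,3): no bracket -> illegal
(0,4): no bracket -> illegal
(0,5): flips 1 -> legal
(1,3): no bracket -> illegal
(1,5): flips 1 -> legal
(1,6): flips 3 -> legal
(2,6): flips 2 -> legal
(3,2): no bracket -> illegal
(3,5): flips 3 -> legal
(3,6): no bracket -> illegal
(4,6): flips 3 -> legal
(5,4): no bracket -> illegal
(5,6): flips 2 -> legal
B mobility = 7
-- W to move --
(1,2): flips 1 -> legal
(1,3): flips 2 -> legal
(2,2): flips 2 -> legal
(3,1): no bracket -> illegal
(3,2): flips 2 -> legal
(4,0): no bracket -> illegal
(4,1): flips 1 -> legal
(4,6): no bracket -> illegal
(5,0): no bracket -> illegal
(5,4): no bracket -> illegal
(5,6): no bracket -> illegal
(6,0): flips 3 -> legal
(6,1): flips 1 -> legal
(6,3): flips 1 -> legal
(6,4): no bracket -> illegal
(6,5): flips 1 -> legal
(6,6): flips 1 -> legal
(7,1): flips 2 -> legal
(7,2): no bracket -> illegal
(7,3): no bracket -> illegal
W mobility = 11

Answer: B=7 W=11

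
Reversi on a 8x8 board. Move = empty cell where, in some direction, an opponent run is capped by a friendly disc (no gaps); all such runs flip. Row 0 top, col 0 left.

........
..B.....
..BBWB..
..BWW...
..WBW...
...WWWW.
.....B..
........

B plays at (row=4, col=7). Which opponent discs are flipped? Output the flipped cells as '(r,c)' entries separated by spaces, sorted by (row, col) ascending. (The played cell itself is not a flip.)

Dir NW: first cell '.' (not opp) -> no flip
Dir N: first cell '.' (not opp) -> no flip
Dir NE: edge -> no flip
Dir W: first cell '.' (not opp) -> no flip
Dir E: edge -> no flip
Dir SW: opp run (5,6) capped by B -> flip
Dir S: first cell '.' (not opp) -> no flip
Dir SE: edge -> no flip

Answer: (5,6)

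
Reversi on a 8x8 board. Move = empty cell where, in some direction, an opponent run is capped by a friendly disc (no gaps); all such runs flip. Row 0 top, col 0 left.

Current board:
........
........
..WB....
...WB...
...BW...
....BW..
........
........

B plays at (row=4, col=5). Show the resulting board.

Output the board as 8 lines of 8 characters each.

Place B at (4,5); scan 8 dirs for brackets.
Dir NW: first cell 'B' (not opp) -> no flip
Dir N: first cell '.' (not opp) -> no flip
Dir NE: first cell '.' (not opp) -> no flip
Dir W: opp run (4,4) capped by B -> flip
Dir E: first cell '.' (not opp) -> no flip
Dir SW: first cell 'B' (not opp) -> no flip
Dir S: opp run (5,5), next='.' -> no flip
Dir SE: first cell '.' (not opp) -> no flip
All flips: (4,4)

Answer: ........
........
..WB....
...WB...
...BBB..
....BW..
........
........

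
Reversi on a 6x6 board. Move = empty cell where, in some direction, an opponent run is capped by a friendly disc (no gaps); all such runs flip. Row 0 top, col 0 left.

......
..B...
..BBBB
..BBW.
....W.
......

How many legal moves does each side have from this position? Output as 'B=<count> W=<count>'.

Answer: B=5 W=4

Derivation:
-- B to move --
(3,5): flips 1 -> legal
(4,3): flips 1 -> legal
(4,5): flips 1 -> legal
(5,3): no bracket -> illegal
(5,4): flips 2 -> legal
(5,5): flips 1 -> legal
B mobility = 5
-- W to move --
(0,1): flips 2 -> legal
(0,2): no bracket -> illegal
(0,3): no bracket -> illegal
(1,1): flips 2 -> legal
(1,3): no bracket -> illegal
(1,4): flips 1 -> legal
(1,5): no bracket -> illegal
(2,1): no bracket -> illegal
(3,1): flips 2 -> legal
(3,5): no bracket -> illegal
(4,1): no bracket -> illegal
(4,2): no bracket -> illegal
(4,3): no bracket -> illegal
W mobility = 4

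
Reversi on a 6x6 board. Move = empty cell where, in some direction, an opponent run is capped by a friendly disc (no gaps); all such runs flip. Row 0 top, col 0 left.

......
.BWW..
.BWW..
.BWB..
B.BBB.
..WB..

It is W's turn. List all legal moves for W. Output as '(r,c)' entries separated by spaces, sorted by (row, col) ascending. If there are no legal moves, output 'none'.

(0,0): flips 1 -> legal
(0,1): no bracket -> illegal
(0,2): no bracket -> illegal
(1,0): flips 2 -> legal
(2,0): flips 1 -> legal
(2,4): no bracket -> illegal
(3,0): flips 2 -> legal
(3,4): flips 2 -> legal
(3,5): no bracket -> illegal
(4,1): no bracket -> illegal
(4,5): no bracket -> illegal
(5,0): no bracket -> illegal
(5,1): no bracket -> illegal
(5,4): flips 2 -> legal
(5,5): flips 2 -> legal

Answer: (0,0) (1,0) (2,0) (3,0) (3,4) (5,4) (5,5)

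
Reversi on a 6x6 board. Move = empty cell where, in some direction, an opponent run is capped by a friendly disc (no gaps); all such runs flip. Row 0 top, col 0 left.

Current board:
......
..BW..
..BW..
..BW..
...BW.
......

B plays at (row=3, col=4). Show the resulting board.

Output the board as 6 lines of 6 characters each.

Place B at (3,4); scan 8 dirs for brackets.
Dir NW: opp run (2,3) capped by B -> flip
Dir N: first cell '.' (not opp) -> no flip
Dir NE: first cell '.' (not opp) -> no flip
Dir W: opp run (3,3) capped by B -> flip
Dir E: first cell '.' (not opp) -> no flip
Dir SW: first cell 'B' (not opp) -> no flip
Dir S: opp run (4,4), next='.' -> no flip
Dir SE: first cell '.' (not opp) -> no flip
All flips: (2,3) (3,3)

Answer: ......
..BW..
..BB..
..BBB.
...BW.
......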